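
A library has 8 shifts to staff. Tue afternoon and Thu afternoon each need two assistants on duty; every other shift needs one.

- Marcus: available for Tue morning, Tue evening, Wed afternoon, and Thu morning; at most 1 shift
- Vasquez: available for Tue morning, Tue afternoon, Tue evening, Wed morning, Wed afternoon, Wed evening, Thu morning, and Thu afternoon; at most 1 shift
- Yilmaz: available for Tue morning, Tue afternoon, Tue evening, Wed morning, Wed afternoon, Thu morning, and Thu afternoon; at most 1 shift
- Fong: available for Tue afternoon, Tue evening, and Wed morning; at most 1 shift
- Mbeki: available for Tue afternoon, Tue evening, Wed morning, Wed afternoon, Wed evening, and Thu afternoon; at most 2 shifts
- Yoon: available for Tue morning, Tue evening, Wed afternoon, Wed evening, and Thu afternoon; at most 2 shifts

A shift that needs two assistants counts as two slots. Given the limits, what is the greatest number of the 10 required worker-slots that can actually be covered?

8

Total capacity across all assistants is 1+1+1+1+2+2 = 8, and 10 slots are needed, so at most 8 can be filled.
An assignment achieving 8: Tue morning→Yilmaz, Tue afternoon→Fong+Mbeki, Wed morning→Mbeki, Wed afternoon→Yoon, Wed evening→Vasquez, Thu morning→Marcus, Thu afternoon→Yoon.
Loads: Marcus 1/1, Vasquez 1/1, Yilmaz 1/1, Fong 1/1, Mbeki 2/2, Yoon 2/2.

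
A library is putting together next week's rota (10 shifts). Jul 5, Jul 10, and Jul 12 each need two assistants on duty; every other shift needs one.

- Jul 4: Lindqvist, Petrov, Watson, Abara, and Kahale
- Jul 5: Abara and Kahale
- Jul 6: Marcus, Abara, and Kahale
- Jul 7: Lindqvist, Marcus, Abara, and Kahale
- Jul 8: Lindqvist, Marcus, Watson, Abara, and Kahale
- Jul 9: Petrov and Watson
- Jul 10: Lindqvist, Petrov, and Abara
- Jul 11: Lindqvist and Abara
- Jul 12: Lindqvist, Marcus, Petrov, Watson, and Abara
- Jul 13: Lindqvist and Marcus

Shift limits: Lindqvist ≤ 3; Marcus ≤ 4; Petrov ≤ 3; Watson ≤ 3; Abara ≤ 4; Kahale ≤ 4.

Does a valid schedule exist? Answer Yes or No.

Jul 5 can only be covered by Abara and Kahale, so that assignment is forced.
One valid schedule: Jul 4→Petrov, Jul 5→Abara+Kahale, Jul 6→Marcus, Jul 7→Marcus, Jul 8→Marcus, Jul 9→Petrov, Jul 10→Lindqvist+Petrov, Jul 11→Lindqvist, Jul 12→Marcus+Watson, Jul 13→Lindqvist.
Loads: Lindqvist 3/3, Marcus 4/4, Petrov 3/3, Watson 1/3, Abara 1/4, Kahale 1/4 — all within limits.

Yes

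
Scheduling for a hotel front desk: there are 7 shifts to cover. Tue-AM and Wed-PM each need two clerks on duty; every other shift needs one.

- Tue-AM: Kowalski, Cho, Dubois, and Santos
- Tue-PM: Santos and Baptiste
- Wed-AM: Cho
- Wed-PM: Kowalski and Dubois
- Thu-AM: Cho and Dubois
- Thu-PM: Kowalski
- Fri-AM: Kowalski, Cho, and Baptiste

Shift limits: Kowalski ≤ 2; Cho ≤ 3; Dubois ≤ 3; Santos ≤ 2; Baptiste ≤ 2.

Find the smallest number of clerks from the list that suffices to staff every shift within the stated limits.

9 slots to fill and no one can take more than 3, so at least ⌈9/3⌉ = 3 clerks are needed.
Any 3 clerks together have capacity at most 3+3+2 = 8 < 9 slots, so 3 can never suffice.
Kowalski, Cho, Dubois, and Santos alone can cover everything: Tue-AM→Dubois+Santos, Tue-PM→Santos, Wed-AM→Cho, Wed-PM→Kowalski+Dubois, Thu-AM→Cho, Thu-PM→Kowalski, Fri-AM→Cho.

4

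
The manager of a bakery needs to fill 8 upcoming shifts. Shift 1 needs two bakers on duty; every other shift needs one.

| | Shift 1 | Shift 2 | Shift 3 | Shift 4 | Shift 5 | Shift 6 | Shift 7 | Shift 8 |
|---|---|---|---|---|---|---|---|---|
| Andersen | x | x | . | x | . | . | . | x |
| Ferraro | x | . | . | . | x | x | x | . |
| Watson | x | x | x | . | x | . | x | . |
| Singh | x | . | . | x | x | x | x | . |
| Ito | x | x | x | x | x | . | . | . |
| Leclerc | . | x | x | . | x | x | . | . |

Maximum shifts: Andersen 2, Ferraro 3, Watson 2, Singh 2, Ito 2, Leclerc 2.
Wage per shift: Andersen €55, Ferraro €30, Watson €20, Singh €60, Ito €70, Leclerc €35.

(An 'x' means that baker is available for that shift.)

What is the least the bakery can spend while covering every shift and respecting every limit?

€310

Shift 8 can only be covered by Andersen, so that assignment is forced.
Picking the cheapest available baker for each shift independently would cost €270, but that ignores the shift limits.
An optimal schedule: Shift 1→Watson+Ferraro, Shift 2→Leclerc, Shift 3→Watson, Shift 4→Andersen, Shift 5→Leclerc, Shift 6→Ferraro, Shift 7→Ferraro, Shift 8→Andersen.
Total: 20 + 30 + 35 + 20 + 55 + 35 + 30 + 30 + 55 = €310.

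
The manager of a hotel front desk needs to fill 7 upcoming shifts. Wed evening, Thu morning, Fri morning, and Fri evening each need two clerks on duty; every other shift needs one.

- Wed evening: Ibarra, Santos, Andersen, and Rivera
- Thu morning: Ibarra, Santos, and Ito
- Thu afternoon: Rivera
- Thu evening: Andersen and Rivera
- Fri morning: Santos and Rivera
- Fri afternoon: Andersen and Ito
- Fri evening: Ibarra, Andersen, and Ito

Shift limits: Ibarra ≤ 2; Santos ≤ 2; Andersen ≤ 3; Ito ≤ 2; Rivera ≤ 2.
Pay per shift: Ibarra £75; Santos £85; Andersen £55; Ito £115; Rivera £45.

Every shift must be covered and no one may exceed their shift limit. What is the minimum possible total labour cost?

£805

Thu afternoon can only be covered by Rivera, so that assignment is forced.
Fri morning can only be covered by Santos and Rivera, so that assignment is forced.
Picking the cheapest available clerk for each shift independently would cost £665, but that ignores the shift limits.
An optimal schedule: Wed evening→Santos+Andersen, Thu morning→Ibarra+Ito, Thu afternoon→Rivera, Thu evening→Andersen, Fri morning→Santos+Rivera, Fri afternoon→Andersen, Fri evening→Ibarra+Ito.
Total: 85 + 55 + 75 + 115 + 45 + 55 + 85 + 45 + 55 + 75 + 115 = £805.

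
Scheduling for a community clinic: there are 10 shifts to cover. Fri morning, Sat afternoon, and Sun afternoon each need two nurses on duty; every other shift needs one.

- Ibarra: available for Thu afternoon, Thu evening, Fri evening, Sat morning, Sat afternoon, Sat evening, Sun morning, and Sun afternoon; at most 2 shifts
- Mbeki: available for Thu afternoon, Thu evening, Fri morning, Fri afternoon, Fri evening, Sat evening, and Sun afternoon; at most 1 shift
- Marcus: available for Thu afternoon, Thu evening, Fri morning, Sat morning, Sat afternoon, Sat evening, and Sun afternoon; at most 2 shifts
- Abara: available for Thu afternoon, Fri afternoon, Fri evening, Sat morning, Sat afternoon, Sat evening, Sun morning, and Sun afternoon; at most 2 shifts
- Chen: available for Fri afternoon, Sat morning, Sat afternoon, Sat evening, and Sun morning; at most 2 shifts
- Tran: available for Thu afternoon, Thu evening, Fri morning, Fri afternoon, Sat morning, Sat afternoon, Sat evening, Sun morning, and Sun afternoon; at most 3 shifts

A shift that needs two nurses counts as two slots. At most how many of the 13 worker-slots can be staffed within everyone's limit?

Total capacity across all nurses is 2+1+2+2+2+3 = 12, and 13 slots are needed, so at most 12 can be filled.
An assignment achieving 12: Thu afternoon→Marcus, Thu evening→Ibarra, Fri morning→Mbeki+Marcus, Fri afternoon→Abara, Fri evening→Ibarra, Sat morning→Chen, Sat afternoon→Chen+Tran, Sat evening→Tran, Sun morning→Abara, Sun afternoon→Tran.
Loads: Ibarra 2/2, Mbeki 1/1, Marcus 2/2, Abara 2/2, Chen 2/2, Tran 3/3.

12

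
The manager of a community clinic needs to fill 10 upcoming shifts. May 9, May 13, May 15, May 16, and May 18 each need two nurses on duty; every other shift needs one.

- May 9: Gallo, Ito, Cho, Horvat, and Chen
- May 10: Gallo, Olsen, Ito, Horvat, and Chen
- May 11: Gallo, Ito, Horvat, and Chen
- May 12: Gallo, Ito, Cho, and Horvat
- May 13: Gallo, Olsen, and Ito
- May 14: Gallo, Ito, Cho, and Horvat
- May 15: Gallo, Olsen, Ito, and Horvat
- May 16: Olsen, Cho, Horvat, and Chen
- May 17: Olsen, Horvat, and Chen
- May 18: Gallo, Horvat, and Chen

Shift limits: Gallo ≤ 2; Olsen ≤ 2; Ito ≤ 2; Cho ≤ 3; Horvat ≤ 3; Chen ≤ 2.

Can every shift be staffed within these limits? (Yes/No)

Total capacity is 2+2+2+3+3+2 = 14 but 15 worker-slots are needed — infeasible.

No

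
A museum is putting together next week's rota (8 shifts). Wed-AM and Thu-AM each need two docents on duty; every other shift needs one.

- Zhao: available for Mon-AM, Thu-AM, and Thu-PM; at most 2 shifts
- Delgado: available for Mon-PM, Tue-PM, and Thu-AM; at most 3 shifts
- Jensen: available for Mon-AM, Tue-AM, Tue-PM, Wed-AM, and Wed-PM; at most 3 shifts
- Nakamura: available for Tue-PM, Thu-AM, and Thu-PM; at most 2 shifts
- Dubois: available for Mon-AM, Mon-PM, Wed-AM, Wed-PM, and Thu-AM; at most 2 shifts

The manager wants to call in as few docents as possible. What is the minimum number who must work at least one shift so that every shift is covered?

4

10 slots to fill and no one can take more than 3, so at least ⌈10/3⌉ = 4 docents are needed.
Zhao, Delgado, Jensen, and Dubois alone can cover everything: Mon-AM→Zhao, Mon-PM→Delgado, Tue-AM→Jensen, Tue-PM→Delgado, Wed-AM→Jensen+Dubois, Wed-PM→Jensen, Thu-AM→Delgado+Dubois, Thu-PM→Zhao.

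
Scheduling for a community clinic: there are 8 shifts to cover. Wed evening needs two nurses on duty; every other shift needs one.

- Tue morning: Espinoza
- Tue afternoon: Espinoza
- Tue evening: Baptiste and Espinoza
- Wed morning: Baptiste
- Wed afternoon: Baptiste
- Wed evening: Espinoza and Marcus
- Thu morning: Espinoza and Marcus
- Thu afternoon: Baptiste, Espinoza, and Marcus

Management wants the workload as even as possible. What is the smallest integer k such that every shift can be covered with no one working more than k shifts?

3

With 3 nurses and 9 worker-slots to fill, someone must work at least ⌈9/3⌉ = 3 shifts, so k ≥ 3.
k = 3 works: Tue morning→Espinoza, Tue afternoon→Espinoza, Tue evening→Baptiste, Wed morning→Baptiste, Wed afternoon→Baptiste, Wed evening→Espinoza+Marcus, Thu morning→Marcus, Thu afternoon→Marcus.
Loads: Baptiste 3, Espinoza 3, Marcus 3 — all ≤ 3.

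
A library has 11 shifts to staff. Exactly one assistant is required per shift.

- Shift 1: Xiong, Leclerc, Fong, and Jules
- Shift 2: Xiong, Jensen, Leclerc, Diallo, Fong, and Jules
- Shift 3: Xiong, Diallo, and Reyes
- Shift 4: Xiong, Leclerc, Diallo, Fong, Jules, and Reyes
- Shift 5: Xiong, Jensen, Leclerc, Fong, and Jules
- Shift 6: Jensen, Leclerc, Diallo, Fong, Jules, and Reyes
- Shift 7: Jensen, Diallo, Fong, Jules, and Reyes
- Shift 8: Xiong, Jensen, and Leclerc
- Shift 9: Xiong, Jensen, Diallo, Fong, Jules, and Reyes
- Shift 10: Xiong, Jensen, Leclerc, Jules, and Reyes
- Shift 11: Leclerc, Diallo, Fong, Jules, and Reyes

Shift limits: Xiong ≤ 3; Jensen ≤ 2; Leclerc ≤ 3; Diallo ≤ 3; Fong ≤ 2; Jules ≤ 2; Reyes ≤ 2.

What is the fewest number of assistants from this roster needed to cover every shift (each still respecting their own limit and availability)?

11 slots to fill and no one can take more than 3, so at least ⌈11/3⌉ = 4 assistants are needed.
Xiong, Jensen, Leclerc, and Diallo alone can cover everything: Shift 1→Xiong, Shift 2→Diallo, Shift 3→Xiong, Shift 4→Xiong, Shift 5→Jensen, Shift 6→Diallo, Shift 7→Jensen, Shift 8→Leclerc, Shift 9→Diallo, Shift 10→Leclerc, Shift 11→Leclerc.

4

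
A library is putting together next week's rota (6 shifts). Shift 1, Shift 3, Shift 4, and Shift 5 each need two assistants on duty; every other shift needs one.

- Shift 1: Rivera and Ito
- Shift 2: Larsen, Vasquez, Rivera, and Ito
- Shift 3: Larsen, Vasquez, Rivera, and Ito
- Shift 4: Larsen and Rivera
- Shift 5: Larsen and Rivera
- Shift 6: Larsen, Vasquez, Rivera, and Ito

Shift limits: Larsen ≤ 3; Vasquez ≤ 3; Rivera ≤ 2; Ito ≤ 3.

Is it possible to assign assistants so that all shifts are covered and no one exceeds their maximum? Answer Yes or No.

Total capacity is 11 and 10 slots are needed, so capacity alone doesn't rule it out.
Shifts {Shift 1, Shift 4, Shift 5} need 6 worker-slots in total, but the assistants available for any of those shifts (Larsen, Rivera, and Ito) can supply at most 5 among them. So no valid schedule exists.

No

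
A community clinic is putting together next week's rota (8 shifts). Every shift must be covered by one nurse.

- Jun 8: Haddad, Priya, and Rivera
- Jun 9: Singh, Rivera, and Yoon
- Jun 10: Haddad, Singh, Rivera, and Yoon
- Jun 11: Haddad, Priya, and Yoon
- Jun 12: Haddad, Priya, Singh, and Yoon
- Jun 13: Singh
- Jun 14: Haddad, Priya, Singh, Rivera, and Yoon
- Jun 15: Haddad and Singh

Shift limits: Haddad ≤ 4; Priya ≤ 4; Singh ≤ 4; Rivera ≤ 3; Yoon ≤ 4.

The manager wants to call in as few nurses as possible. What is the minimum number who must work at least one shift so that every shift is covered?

8 slots to fill and no one can take more than 4, so at least ⌈8/4⌉ = 2 nurses are needed.
Haddad and Singh alone can cover everything: Jun 8→Haddad, Jun 9→Singh, Jun 10→Haddad, Jun 11→Haddad, Jun 12→Haddad, Jun 13→Singh, Jun 14→Singh, Jun 15→Singh.

2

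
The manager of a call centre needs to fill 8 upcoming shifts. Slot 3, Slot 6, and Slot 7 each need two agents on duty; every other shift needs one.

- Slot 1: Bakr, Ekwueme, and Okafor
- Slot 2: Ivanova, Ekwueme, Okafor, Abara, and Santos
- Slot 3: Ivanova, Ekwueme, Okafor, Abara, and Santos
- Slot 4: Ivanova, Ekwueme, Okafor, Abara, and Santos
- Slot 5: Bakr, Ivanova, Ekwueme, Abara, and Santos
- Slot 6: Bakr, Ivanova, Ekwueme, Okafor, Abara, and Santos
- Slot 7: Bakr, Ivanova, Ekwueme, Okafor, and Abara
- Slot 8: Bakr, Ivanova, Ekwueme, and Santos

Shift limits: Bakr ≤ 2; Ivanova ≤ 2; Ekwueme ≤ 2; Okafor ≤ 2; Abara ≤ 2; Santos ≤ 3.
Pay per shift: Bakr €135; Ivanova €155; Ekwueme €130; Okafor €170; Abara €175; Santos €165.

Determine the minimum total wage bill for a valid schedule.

€1675

Picking the cheapest available agent for each shift independently would cost €1465, but that ignores the shift limits.
An optimal schedule: Slot 1→Ekwueme, Slot 2→Ivanova, Slot 3→Santos+Okafor, Slot 4→Ivanova, Slot 5→Santos, Slot 6→Bakr+Santos, Slot 7→Bakr+Okafor, Slot 8→Ekwueme.
Total: 130 + 155 + 165 + 170 + 155 + 165 + 135 + 165 + 135 + 170 + 130 = €1675.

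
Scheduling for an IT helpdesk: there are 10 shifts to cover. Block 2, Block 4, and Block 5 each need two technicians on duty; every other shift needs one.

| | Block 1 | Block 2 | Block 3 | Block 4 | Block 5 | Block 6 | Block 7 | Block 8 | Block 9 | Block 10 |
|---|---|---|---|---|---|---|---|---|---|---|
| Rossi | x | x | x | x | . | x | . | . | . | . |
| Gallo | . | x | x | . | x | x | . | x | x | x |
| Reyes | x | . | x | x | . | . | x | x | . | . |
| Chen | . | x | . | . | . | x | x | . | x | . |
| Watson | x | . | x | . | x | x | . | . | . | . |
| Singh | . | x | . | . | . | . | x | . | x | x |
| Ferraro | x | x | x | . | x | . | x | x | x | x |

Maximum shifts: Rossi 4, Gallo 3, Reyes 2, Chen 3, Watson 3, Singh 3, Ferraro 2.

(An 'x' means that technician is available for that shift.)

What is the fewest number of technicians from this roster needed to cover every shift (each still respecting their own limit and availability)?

5

13 slots to fill and no one can take more than 4, so at least ⌈13/4⌉ = 4 technicians are needed.
No set of 4 technicians can cover every shift (each such set leaves at least one shift with no one available or exceeds a cap).
Rossi, Gallo, Reyes, Chen, and Watson alone can cover everything: Block 1→Rossi, Block 2→Rossi+Chen, Block 3→Rossi, Block 4→Rossi+Reyes, Block 5→Gallo+Watson, Block 6→Chen, Block 7→Reyes, Block 8→Gallo, Block 9→Chen, Block 10→Gallo.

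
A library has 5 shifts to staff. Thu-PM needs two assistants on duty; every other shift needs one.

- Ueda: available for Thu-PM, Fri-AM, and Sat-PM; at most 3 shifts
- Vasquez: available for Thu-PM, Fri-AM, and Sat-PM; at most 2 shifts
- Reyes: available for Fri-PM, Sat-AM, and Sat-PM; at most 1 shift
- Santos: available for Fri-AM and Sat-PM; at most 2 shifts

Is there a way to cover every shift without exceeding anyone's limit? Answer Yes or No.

No

Total capacity is 8 and 6 slots are needed, so capacity alone doesn't rule it out.
Shifts {Fri-PM, Sat-AM} need 2 worker-slots in total, but the assistants available for any of those shifts (Reyes) can supply at most 1 among them. So no valid schedule exists.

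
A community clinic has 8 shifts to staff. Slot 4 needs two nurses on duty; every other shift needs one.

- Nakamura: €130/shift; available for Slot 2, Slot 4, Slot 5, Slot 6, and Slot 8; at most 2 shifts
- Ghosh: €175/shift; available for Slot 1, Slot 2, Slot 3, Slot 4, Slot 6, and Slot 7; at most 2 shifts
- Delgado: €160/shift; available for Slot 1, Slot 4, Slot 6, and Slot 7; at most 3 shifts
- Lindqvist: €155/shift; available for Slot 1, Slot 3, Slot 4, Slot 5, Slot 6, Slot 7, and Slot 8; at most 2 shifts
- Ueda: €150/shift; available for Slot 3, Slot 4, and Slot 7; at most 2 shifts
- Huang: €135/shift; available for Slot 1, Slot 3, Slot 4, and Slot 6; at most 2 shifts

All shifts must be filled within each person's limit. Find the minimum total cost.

Picking the cheapest available nurse for each shift independently would cost €1205, but that ignores the shift limits.
An optimal schedule: Slot 1→Huang, Slot 2→Nakamura, Slot 3→Huang, Slot 4→Ueda+Delgado, Slot 5→Nakamura, Slot 6→Lindqvist, Slot 7→Ueda, Slot 8→Lindqvist.
Total: 135 + 130 + 135 + 150 + 160 + 130 + 155 + 150 + 155 = €1300.

€1300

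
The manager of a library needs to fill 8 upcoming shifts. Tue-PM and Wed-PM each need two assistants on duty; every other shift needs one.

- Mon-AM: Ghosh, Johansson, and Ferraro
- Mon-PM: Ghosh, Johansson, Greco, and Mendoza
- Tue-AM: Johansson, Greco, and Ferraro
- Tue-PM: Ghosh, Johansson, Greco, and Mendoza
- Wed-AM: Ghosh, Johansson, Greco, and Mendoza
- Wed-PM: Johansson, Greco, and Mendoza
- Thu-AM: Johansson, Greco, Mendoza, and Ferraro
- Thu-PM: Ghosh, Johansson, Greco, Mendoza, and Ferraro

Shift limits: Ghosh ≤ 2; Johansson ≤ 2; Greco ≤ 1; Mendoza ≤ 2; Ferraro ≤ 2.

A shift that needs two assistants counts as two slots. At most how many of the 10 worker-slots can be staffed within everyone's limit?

Total capacity across all assistants is 2+2+1+2+2 = 9, and 10 slots are needed, so at most 9 can be filled.
An assignment achieving 9: Mon-AM→Ghosh, Mon-PM→Ghosh, Tue-AM→Johansson, Tue-PM→Mendoza, Wed-AM→Mendoza, Wed-PM→Johansson+Greco, Thu-AM→Ferraro, Thu-PM→Ferraro.
Loads: Ghosh 2/2, Johansson 2/2, Greco 1/1, Mendoza 2/2, Ferraro 2/2.

9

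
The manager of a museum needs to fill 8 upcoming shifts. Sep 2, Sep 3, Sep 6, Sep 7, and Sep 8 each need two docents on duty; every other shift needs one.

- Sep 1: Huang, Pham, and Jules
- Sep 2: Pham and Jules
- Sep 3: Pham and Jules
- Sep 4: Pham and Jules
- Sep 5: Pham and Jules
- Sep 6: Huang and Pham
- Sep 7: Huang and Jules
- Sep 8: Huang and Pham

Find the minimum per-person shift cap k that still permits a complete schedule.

5

With 3 docents and 13 worker-slots to fill, someone must work at least ⌈13/3⌉ = 5 shifts, so k ≥ 5.
k = 5 works: Sep 1→Huang, Sep 2→Pham+Jules, Sep 3→Pham+Jules, Sep 4→Pham, Sep 5→Jules, Sep 6→Huang+Pham, Sep 7→Huang+Jules, Sep 8→Huang+Pham.
Loads: Huang 4, Pham 5, Jules 4 — all ≤ 5.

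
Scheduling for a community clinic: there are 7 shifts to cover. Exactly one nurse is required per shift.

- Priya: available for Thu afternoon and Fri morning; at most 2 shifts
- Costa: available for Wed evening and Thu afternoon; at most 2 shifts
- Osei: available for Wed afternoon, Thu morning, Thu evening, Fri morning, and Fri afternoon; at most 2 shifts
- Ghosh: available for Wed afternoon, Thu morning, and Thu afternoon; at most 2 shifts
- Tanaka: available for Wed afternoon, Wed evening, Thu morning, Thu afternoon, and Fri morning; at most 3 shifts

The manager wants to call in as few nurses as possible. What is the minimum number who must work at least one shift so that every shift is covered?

7 slots to fill and no one can take more than 3, so at least ⌈7/3⌉ = 3 nurses are needed.
Priya, Osei, and Tanaka alone can cover everything: Wed afternoon→Tanaka, Wed evening→Tanaka, Thu morning→Tanaka, Thu afternoon→Priya, Thu evening→Osei, Fri morning→Priya, Fri afternoon→Osei.

3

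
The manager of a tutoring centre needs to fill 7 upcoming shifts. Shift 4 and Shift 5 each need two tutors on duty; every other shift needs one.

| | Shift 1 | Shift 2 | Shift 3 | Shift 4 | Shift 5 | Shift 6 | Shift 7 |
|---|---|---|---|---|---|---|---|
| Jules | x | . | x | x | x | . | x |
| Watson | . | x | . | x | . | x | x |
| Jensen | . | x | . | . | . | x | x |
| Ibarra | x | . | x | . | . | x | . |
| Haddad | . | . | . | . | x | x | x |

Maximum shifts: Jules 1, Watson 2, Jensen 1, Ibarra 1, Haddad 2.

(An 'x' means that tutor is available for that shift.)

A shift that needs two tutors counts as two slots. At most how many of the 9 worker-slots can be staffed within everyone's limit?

7

Total capacity across all tutors is 1+2+1+1+2 = 7, and 9 slots are needed, so at most 7 can be filled.
An assignment achieving 7: Shift 1→Jules, Shift 2→Watson, Shift 3→Ibarra, Shift 4→Watson, Shift 5→Haddad, Shift 6→Jensen, Shift 7→Haddad.
Loads: Jules 1/1, Watson 2/2, Jensen 1/1, Ibarra 1/1, Haddad 2/2.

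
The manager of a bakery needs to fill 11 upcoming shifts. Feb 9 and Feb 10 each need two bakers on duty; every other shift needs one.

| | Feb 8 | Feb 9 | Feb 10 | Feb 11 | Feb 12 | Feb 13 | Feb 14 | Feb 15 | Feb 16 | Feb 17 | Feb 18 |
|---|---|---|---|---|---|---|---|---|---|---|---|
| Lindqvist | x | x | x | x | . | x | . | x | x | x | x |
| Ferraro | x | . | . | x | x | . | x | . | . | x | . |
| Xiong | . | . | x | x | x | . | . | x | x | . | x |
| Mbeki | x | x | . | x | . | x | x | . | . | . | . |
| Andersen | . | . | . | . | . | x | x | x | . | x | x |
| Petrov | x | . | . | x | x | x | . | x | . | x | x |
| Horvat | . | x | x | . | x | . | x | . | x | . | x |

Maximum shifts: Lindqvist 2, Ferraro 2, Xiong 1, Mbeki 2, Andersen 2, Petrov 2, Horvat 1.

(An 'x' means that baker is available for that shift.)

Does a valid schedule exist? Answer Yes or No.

Total capacity is 2+2+1+2+2+2+1 = 12 but 13 worker-slots are needed — infeasible.

No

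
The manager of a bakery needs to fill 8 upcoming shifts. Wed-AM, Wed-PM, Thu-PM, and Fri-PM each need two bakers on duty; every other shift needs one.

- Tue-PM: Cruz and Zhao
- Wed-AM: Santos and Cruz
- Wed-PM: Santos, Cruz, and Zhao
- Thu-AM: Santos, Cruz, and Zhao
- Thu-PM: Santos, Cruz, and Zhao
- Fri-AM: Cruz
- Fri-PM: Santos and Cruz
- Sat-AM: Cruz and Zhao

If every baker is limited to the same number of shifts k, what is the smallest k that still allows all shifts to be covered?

With 3 bakers and 12 worker-slots to fill, someone must work at least ⌈12/3⌉ = 4 shifts, so k ≥ 4.
k = 4 works: Tue-PM→Cruz, Wed-AM→Santos+Cruz, Wed-PM→Santos+Zhao, Thu-AM→Zhao, Thu-PM→Santos+Zhao, Fri-AM→Cruz, Fri-PM→Santos+Cruz, Sat-AM→Zhao.
Loads: Santos 4, Cruz 4, Zhao 4 — all ≤ 4.

4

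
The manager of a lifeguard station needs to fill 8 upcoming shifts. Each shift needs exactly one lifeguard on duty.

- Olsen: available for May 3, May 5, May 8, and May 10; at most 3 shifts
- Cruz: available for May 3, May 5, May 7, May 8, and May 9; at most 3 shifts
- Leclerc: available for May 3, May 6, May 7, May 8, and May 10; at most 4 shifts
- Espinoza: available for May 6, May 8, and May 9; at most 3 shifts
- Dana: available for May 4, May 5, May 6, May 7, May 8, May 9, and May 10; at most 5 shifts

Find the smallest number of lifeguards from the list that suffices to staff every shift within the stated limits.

8 slots to fill and no one can take more than 5, so at least ⌈8/5⌉ = 2 lifeguards are needed.
Olsen and Dana alone can cover everything: May 3→Olsen, May 4→Dana, May 5→Olsen, May 6→Dana, May 7→Dana, May 8→Olsen, May 9→Dana, May 10→Dana.

2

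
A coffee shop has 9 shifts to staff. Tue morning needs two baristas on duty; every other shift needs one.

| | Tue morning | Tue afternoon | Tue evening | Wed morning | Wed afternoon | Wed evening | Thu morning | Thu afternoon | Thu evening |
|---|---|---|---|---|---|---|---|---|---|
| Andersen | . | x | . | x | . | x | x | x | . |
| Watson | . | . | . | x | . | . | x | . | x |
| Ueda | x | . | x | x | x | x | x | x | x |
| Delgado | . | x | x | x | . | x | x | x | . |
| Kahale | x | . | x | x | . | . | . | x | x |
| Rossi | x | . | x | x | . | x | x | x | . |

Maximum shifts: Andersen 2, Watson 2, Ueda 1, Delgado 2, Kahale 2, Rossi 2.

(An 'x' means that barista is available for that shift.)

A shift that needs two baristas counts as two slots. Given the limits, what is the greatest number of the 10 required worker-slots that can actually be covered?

Total capacity across all baristas is 2+2+1+2+2+2 = 11, and 10 slots are needed, so at most 10 can be filled.
An assignment achieving 10: Tue morning→Kahale+Rossi, Tue afternoon→Andersen, Tue evening→Delgado, Wed morning→Kahale, Wed afternoon→Ueda, Wed evening→Andersen, Thu morning→Watson, Thu afternoon→Delgado, Thu evening→Watson.
Loads: Andersen 2/2, Watson 2/2, Ueda 1/1, Delgado 2/2, Kahale 2/2, Rossi 1/2.

10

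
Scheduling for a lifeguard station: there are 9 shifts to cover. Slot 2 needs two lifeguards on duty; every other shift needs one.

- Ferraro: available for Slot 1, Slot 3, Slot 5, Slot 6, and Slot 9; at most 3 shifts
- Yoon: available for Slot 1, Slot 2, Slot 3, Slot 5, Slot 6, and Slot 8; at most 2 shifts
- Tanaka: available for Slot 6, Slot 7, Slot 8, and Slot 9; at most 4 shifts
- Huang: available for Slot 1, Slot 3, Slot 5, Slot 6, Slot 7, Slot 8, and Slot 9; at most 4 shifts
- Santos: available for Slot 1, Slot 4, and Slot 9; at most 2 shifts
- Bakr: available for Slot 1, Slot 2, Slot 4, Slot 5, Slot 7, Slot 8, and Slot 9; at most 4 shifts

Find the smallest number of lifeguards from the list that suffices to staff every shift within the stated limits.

3

10 slots to fill and no one can take more than 4, so at least ⌈10/4⌉ = 3 lifeguards are needed.
Yoon, Tanaka, and Bakr alone can cover everything: Slot 1→Bakr, Slot 2→Yoon+Bakr, Slot 3→Yoon, Slot 4→Bakr, Slot 5→Bakr, Slot 6→Tanaka, Slot 7→Tanaka, Slot 8→Tanaka, Slot 9→Tanaka.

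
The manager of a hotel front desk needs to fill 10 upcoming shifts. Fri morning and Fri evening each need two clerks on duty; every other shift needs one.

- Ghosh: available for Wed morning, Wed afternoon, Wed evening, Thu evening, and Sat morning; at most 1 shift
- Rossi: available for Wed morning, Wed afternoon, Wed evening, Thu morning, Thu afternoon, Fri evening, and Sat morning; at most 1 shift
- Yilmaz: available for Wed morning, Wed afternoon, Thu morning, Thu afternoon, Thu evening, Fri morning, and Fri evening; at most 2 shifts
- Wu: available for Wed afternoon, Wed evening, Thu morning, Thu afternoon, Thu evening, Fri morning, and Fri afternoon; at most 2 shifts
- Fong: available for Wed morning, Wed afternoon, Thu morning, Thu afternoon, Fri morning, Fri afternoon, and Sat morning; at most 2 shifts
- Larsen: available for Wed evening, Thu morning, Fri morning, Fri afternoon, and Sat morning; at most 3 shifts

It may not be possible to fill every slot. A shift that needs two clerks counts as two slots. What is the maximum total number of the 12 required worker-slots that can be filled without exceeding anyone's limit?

Total capacity across all clerks is 1+1+2+2+2+3 = 11, and 12 slots are needed, so at most 11 can be filled.
An assignment achieving 11: Wed morning→Yilmaz, Wed evening→Wu, Thu morning→Larsen, Thu afternoon→Fong, Thu evening→Ghosh, Fri morning→Fong+Larsen, Fri afternoon→Wu, Fri evening→Rossi+Yilmaz, Sat morning→Larsen.
Loads: Ghosh 1/1, Rossi 1/1, Yilmaz 2/2, Wu 2/2, Fong 2/2, Larsen 3/3.

11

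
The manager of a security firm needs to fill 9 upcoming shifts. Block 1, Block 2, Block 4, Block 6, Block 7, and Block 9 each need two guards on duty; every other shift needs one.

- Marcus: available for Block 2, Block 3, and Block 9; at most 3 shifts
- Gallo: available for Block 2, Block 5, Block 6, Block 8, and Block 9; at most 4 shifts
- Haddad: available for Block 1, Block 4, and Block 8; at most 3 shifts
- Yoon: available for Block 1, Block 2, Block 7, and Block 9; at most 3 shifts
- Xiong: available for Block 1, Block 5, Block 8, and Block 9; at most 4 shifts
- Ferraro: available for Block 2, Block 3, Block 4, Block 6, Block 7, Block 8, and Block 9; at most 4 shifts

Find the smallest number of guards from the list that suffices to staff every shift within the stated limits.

5

15 slots to fill and no one can take more than 4, so at least ⌈15/4⌉ = 4 guards are needed.
No set of 4 guards can cover every shift (each such set leaves at least one shift with no one available or exceeds a cap).
Marcus, Gallo, Haddad, Yoon, and Ferraro alone can cover everything: Block 1→Haddad+Yoon, Block 2→Marcus+Gallo, Block 3→Marcus, Block 4→Haddad+Ferraro, Block 5→Gallo, Block 6→Gallo+Ferraro, Block 7→Yoon+Ferraro, Block 8→Gallo, Block 9→Marcus+Yoon.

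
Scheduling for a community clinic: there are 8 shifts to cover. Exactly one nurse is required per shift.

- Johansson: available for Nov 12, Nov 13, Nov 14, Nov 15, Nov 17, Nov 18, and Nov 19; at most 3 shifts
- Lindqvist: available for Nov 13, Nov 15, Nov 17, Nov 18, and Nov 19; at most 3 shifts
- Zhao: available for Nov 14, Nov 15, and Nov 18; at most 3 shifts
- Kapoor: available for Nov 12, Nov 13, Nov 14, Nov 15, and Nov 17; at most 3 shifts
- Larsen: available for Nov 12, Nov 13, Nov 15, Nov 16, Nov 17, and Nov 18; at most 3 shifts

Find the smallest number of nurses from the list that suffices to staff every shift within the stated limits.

3

8 slots to fill and no one can take more than 3, so at least ⌈8/3⌉ = 3 nurses are needed.
Johansson, Lindqvist, and Larsen alone can cover everything: Nov 12→Johansson, Nov 13→Lindqvist, Nov 14→Johansson, Nov 15→Lindqvist, Nov 16→Larsen, Nov 17→Lindqvist, Nov 18→Larsen, Nov 19→Johansson.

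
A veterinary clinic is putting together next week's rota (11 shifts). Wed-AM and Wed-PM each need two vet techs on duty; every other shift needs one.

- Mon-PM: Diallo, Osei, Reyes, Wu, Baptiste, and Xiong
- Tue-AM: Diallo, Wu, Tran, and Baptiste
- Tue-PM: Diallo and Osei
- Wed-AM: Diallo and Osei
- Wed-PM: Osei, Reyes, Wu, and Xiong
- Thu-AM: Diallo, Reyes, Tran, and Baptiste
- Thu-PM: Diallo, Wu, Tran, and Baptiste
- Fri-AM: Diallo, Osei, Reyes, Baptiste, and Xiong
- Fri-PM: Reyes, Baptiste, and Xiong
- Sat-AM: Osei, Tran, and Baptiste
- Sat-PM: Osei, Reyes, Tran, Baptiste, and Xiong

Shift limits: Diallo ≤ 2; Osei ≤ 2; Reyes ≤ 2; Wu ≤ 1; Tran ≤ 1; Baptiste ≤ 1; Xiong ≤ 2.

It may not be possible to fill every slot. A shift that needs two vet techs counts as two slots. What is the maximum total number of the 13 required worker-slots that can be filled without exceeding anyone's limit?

Total capacity across all vet techs is 2+2+2+1+1+1+2 = 11, and 13 slots are needed, so at most 11 can be filled.
An assignment achieving 11: Tue-AM→Wu, Tue-PM→Diallo, Wed-AM→Diallo+Osei, Wed-PM→Reyes+Xiong, Thu-AM→Tran, Thu-PM→Baptiste, Fri-AM→Xiong, Fri-PM→Reyes, Sat-AM→Osei.
Loads: Diallo 2/2, Osei 2/2, Reyes 2/2, Wu 1/1, Tran 1/1, Baptiste 1/1, Xiong 2/2.

11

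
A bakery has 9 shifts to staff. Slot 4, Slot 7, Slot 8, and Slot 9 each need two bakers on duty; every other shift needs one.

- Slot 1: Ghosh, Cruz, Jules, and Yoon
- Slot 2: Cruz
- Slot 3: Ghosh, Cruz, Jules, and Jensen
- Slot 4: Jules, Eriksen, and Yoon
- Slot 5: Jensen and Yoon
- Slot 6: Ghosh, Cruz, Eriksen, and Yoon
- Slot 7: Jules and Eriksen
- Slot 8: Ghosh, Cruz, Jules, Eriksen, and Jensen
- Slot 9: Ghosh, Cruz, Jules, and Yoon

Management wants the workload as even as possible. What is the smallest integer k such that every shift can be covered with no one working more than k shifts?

3

With 6 bakers and 13 worker-slots to fill, someone must work at least ⌈13/6⌉ = 3 shifts, so k ≥ 3.
k = 3 works: Slot 1→Ghosh, Slot 2→Cruz, Slot 3→Ghosh, Slot 4→Jules+Eriksen, Slot 5→Jensen, Slot 6→Ghosh, Slot 7→Jules+Eriksen, Slot 8→Cruz+Eriksen, Slot 9→Cruz+Jules.
Loads: Ghosh 3, Cruz 3, Jules 3, Eriksen 3, Jensen 1, Yoon 0 — all ≤ 3.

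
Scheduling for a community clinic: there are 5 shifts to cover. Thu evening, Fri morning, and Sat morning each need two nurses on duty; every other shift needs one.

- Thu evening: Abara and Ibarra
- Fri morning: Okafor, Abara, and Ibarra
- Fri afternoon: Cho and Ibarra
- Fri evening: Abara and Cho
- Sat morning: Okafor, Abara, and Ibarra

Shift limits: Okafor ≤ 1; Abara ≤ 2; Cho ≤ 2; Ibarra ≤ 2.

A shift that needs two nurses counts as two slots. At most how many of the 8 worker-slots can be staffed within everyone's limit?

Total capacity across all nurses is 1+2+2+2 = 7, and 8 slots are needed, so at most 7 can be filled.
An assignment achieving 7: Thu evening→Abara+Ibarra, Fri morning→Okafor+Abara, Fri afternoon→Cho, Fri evening→Cho, Sat morning→Ibarra.
Loads: Okafor 1/1, Abara 2/2, Cho 2/2, Ibarra 2/2.

7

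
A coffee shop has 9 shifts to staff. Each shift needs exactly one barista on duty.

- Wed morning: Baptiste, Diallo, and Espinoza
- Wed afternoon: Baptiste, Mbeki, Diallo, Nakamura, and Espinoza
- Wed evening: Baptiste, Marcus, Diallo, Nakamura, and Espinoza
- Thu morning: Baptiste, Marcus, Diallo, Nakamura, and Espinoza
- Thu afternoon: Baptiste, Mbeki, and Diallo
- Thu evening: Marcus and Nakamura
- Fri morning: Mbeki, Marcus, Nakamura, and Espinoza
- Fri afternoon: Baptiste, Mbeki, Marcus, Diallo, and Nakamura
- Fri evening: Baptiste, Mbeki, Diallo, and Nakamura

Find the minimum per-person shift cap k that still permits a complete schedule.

With 6 baristas and 9 worker-slots to fill, someone must work at least ⌈9/6⌉ = 2 shifts, so k ≥ 2.
k = 2 works: Wed morning→Baptiste, Wed afternoon→Diallo, Wed evening→Marcus, Thu morning→Diallo, Thu afternoon→Baptiste, Thu evening→Marcus, Fri morning→Mbeki, Fri afternoon→Nakamura, Fri evening→Mbeki.
Loads: Baptiste 2, Mbeki 2, Marcus 2, Diallo 2, Nakamura 1, Espinoza 0 — all ≤ 2.

2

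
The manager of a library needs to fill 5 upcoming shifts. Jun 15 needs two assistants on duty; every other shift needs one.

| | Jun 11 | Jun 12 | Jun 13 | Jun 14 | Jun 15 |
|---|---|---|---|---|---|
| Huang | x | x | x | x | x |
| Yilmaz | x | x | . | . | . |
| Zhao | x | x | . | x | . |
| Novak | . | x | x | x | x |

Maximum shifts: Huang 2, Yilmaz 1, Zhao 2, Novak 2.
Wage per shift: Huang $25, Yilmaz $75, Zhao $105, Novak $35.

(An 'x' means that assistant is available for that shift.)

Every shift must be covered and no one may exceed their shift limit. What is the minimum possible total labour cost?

$300

Jun 15 can only be covered by Huang and Novak, so that assignment is forced.
Picking the cheapest available assistant for each shift independently would cost $160, but that ignores the shift limits.
An optimal schedule: Jun 11→Yilmaz, Jun 12→Zhao, Jun 13→Huang, Jun 14→Novak, Jun 15→Huang+Novak.
Total: 75 + 105 + 25 + 35 + 25 + 35 = $300.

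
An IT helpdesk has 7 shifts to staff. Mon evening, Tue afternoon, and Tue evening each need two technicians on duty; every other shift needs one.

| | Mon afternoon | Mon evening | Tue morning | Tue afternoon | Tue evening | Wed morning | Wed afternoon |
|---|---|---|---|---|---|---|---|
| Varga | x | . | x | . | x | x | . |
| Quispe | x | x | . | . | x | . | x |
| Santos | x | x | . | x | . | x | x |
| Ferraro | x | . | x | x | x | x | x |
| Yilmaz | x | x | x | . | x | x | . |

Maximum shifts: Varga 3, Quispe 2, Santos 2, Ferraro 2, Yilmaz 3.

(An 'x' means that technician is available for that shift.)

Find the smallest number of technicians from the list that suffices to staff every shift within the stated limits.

4

10 slots to fill and no one can take more than 3, so at least ⌈10/3⌉ = 4 technicians are needed.
Varga, Santos, Ferraro, and Yilmaz alone can cover everything: Mon afternoon→Varga, Mon evening→Santos+Yilmaz, Tue morning→Varga, Tue afternoon→Santos+Ferraro, Tue evening→Varga+Yilmaz, Wed morning→Yilmaz, Wed afternoon→Ferraro.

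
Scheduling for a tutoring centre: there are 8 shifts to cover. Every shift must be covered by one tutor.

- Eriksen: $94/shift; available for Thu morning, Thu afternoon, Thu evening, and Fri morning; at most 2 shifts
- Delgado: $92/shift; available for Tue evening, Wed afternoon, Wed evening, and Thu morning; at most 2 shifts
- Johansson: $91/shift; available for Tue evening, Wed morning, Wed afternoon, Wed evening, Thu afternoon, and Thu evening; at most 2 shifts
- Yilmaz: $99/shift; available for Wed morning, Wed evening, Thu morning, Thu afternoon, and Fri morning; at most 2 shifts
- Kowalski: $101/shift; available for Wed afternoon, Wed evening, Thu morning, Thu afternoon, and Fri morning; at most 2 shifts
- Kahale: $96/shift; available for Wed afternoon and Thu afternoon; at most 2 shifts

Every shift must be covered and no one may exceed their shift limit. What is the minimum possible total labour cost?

$746

Picking the cheapest available tutor for each shift independently would cost $732, but that ignores the shift limits.
An optimal schedule: Tue evening→Johansson, Wed morning→Johansson, Wed afternoon→Kahale, Wed evening→Delgado, Thu morning→Delgado, Thu afternoon→Kahale, Thu evening→Eriksen, Fri morning→Eriksen.
Total: 91 + 91 + 96 + 92 + 92 + 96 + 94 + 94 = $746.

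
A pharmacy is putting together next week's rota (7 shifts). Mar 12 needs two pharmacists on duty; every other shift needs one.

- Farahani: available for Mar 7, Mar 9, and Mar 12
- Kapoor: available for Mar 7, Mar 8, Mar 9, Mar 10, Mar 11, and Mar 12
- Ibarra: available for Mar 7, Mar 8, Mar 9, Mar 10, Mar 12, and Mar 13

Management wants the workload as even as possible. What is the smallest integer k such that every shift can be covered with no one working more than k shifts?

With 3 pharmacists and 8 worker-slots to fill, someone must work at least ⌈8/3⌉ = 3 shifts, so k ≥ 3.
k = 3 works: Mar 7→Farahani, Mar 8→Kapoor, Mar 9→Farahani, Mar 10→Kapoor, Mar 11→Kapoor, Mar 12→Farahani+Ibarra, Mar 13→Ibarra.
Loads: Farahani 3, Kapoor 3, Ibarra 2 — all ≤ 3.

3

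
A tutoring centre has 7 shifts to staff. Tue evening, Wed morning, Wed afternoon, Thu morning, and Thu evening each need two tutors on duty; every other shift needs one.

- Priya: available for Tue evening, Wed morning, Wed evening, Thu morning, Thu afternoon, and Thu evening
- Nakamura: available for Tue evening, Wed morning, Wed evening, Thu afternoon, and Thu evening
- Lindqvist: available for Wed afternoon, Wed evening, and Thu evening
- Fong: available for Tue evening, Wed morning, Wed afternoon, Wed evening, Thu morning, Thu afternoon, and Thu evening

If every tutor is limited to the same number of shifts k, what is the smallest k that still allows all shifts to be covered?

With 4 tutors and 12 worker-slots to fill, someone must work at least ⌈12/4⌉ = 3 shifts, so k ≥ 3.
k = 3 works: Tue evening→Priya+Nakamura, Wed morning→Priya+Nakamura, Wed afternoon→Lindqvist+Fong, Wed evening→Lindqvist, Thu morning→Priya+Fong, Thu afternoon→Nakamura, Thu evening→Lindqvist+Fong.
Loads: Priya 3, Nakamura 3, Lindqvist 3, Fong 3 — all ≤ 3.

3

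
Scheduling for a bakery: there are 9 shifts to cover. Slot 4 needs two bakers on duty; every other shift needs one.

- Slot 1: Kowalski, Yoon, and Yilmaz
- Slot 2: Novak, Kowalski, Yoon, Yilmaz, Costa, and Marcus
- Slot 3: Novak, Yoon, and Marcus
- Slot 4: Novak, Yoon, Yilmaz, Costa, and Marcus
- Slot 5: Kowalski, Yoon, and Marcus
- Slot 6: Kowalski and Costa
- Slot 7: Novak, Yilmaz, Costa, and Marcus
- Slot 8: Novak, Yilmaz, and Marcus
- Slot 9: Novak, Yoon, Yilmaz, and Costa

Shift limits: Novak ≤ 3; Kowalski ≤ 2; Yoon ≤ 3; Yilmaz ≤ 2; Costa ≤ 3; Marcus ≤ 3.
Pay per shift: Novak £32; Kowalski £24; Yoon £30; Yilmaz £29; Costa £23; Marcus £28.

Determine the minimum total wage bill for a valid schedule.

Picking the cheapest available baker for each shift independently would cost £247, but that ignores the shift limits.
An optimal schedule: Slot 1→Kowalski, Slot 2→Yilmaz, Slot 3→Marcus, Slot 4→Marcus+Yilmaz, Slot 5→Kowalski, Slot 6→Costa, Slot 7→Costa, Slot 8→Marcus, Slot 9→Costa.
Total: 24 + 29 + 28 + 28 + 29 + 24 + 23 + 23 + 28 + 23 = £259.

£259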